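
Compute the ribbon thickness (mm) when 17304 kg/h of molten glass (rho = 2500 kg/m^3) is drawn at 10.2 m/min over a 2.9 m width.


Ribbon cross-section from mass balance:
  Volume rate = throughput / density = 17304 / 2500 = 6.9216 m^3/h
  thickness = volume rate / (speed * 60 * width), i.e.
  thickness = throughput / (60 * speed * width * density) * 1000
  thickness = 17304 / (60 * 10.2 * 2.9 * 2500) * 1000 = 3.9 mm

3.9 mm


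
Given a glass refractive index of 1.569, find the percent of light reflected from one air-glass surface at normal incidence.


Fresnel reflectance at normal incidence:
  R = ((n - 1)/(n + 1))^2
  (n - 1)/(n + 1) = (1.569 - 1)/(1.569 + 1) = 0.221487
  R = 0.221487^2 = 0.0490565
  R(%) = 0.0490565 * 100 = 4.906%

4.906%


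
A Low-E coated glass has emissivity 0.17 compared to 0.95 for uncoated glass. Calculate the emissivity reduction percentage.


Percentage reduction = (1 - coated/uncoated) * 100
  Ratio = 0.17 / 0.95 = 0.1789
  Reduction = (1 - 0.1789) * 100 = 82.1%

82.1%


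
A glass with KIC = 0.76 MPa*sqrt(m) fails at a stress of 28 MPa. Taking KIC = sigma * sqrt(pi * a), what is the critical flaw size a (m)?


Rearrange KIC = sigma * sqrt(pi * a):
  sqrt(pi * a) = KIC / sigma
  sqrt(pi * a) = 0.76 / 28 = 0.027143
  a = (KIC / sigma)^2 / pi
  a = 0.027143^2 / pi = 0.0002345 m

0.0002345 m


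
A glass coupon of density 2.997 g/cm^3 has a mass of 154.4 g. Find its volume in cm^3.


Rearrange rho = m / V:
  V = m / rho
  V = 154.4 / 2.997 = 51.518 cm^3

51.518 cm^3


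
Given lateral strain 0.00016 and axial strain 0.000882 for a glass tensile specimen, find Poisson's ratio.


Poisson's ratio: nu = lateral strain / axial strain
  nu = 0.00016 / 0.000882 = 0.1814

0.1814


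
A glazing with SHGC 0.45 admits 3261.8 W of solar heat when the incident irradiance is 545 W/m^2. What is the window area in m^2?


Rearrange Q = Area * SHGC * Irradiance:
  Area = Q / (SHGC * Irradiance)
  Area = 3261.8 / (0.45 * 545) = 13.3 m^2

13.3 m^2


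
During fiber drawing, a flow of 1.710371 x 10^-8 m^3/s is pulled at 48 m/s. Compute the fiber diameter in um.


Cross-sectional area from continuity:
  A = Q / v = 1.710371 x 10^-8 / 48 = 3.563273 x 10^-10 m^2
Diameter from circular cross-section:
  d = sqrt(4A / pi) * 10^6 (m -> um)
  d = sqrt(4 * 3.563273 x 10^-10 / pi) * 10^6 = 21.3 um

21.3 um


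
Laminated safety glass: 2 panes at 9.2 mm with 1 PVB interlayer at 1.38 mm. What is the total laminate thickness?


Total thickness = glass contribution + PVB contribution
  Glass: 2 * 9.2 = 18.4 mm
  PVB: 1 * 1.38 = 1.38 mm
  Total = 18.4 + 1.38 = 19.78 mm

19.78 mm


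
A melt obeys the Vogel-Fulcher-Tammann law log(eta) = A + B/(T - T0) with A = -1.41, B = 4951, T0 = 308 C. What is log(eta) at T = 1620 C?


VFT equation: log(eta) = A + B / (T - T0)
  T - T0 = 1620 - 308 = 1312
  B / (T - T0) = 4951 / 1312 = 3.774
  log(eta) = -1.41 + 3.774 = 2.364

2.364


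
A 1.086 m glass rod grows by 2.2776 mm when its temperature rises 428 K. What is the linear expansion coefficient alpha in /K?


Rearrange dL = alpha * L0 * dT for alpha:
  alpha = dL / (L0 * dT)
  alpha = (2.2776 / 1000) / (1.086 * 428) = 0.0000049 /K = 4.9 x 10^-6 /K

4.9 x 10^-6 /K


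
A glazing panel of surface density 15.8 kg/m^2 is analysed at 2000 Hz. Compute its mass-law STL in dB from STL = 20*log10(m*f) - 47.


Mass law: STL = 20 * log10(m * f) - 47
  m * f = 15.8 * 2000 = 31600
  log10(31600) = 4.49969
  STL = 20 * 4.49969 - 47 = 89.9938 - 47 = 43.0 dB

43.0 dB


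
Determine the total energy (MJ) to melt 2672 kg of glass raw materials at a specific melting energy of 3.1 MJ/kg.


Total energy = mass * specific energy
  E = 2672 * 3.1 = 8283.2 MJ

8283.2 MJ


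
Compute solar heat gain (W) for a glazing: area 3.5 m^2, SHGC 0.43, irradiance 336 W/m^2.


Solar heat gain: Q = Area * SHGC * Irradiance
  Q = 3.5 * 0.43 * 336 = 505.7 W

505.7 W


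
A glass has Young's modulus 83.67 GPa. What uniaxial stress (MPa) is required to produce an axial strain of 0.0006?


Rearrange E = sigma / epsilon:
  sigma = E * epsilon
  E (MPa) = 83.67 * 1000 = 83670
  sigma = 83670 * 0.0006 = 50.2 MPa

50.2 MPa


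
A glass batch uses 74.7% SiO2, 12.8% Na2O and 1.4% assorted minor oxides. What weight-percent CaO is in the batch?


Pieces sum to 100%:
  CaO = 100 - (SiO2 + Na2O + others)
  CaO = 100 - (74.7 + 12.8 + 1.4) = 11.1%

11.1%


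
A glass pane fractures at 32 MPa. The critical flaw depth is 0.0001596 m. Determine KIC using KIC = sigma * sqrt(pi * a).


Fracture toughness: KIC = sigma * sqrt(pi * a)
  pi * a = pi * 0.0001596 = 0.000501398
  sqrt(pi * a) = 0.022392
  KIC = 32 * 0.022392 = 0.717 MPa*sqrt(m)

0.717 MPa*sqrt(m)


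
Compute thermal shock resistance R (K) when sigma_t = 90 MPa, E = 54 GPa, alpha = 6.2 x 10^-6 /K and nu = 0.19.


Thermal shock resistance: R = sigma * (1 - nu) / (E * alpha)
  Numerator = 90 * (1 - 0.19) = 72.9
  Denominator = 54 * 1000 * (6.2 x 10^-6) = 0.3348
  R = 72.9 / 0.3348 = 217.7 K

217.7 K


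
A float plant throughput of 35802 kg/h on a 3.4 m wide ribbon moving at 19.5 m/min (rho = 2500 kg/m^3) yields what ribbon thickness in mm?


Ribbon cross-section from mass balance:
  Volume rate = throughput / density = 35802 / 2500 = 14.3208 m^3/h
  thickness = volume rate / (speed * 60 * width), i.e.
  thickness = throughput / (60 * speed * width * density) * 1000
  thickness = 35802 / (60 * 19.5 * 3.4 * 2500) * 1000 = 3.6 mm

3.6 mm


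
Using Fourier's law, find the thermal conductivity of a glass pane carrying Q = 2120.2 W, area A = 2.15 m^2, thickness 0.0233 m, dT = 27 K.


Fourier's law rearranged: k = Q * t / (A * dT)
  Numerator = 2120.2 * 0.0233 = 49.40066
  Denominator = 2.15 * 27 = 58.05
  k = 49.40066 / 58.05 = 0.851 W/mK

0.851 W/mK


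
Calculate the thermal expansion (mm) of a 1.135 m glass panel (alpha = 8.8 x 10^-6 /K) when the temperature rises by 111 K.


Thermal expansion formula: dL = alpha * L0 * dT
  dL = (8.8 x 10^-6) * 1.135 * 111 = 0.00110867 m
Convert to mm: 0.00110867 * 1000 = 1.1087 mm

1.1087 mm


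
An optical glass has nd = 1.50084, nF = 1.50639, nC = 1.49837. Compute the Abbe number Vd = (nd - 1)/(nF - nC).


Abbe number formula: Vd = (nd - 1) / (nF - nC)
  nd - 1 = 1.50084 - 1 = 0.50084
  nF - nC = 1.50639 - 1.49837 = 0.00802
  Vd = 0.50084 / 0.00802 = 62.45

62.45


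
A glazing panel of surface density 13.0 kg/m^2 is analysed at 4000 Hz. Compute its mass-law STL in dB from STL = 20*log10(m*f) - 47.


Mass law: STL = 20 * log10(m * f) - 47
  m * f = 13.0 * 4000 = 52000
  log10(52000) = 4.716
  STL = 20 * 4.716 - 47 = 94.32 - 47 = 47.3 dB

47.3 dB


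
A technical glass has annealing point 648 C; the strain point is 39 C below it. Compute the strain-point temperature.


Strain point = annealing point - difference:
  T_strain = 648 - 39 = 609 C

609 C


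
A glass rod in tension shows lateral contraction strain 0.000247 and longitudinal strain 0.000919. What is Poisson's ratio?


Poisson's ratio: nu = lateral strain / axial strain
  nu = 0.000247 / 0.000919 = 0.2688

0.2688


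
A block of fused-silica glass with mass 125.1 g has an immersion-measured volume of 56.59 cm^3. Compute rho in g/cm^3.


Use the definition of density:
  rho = mass / volume
  rho = 125.1 / 56.59 = 2.211 g/cm^3

2.211 g/cm^3


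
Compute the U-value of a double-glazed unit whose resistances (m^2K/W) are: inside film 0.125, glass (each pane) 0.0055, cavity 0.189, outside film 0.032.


Total thermal resistance (series):
  R_total = R_in + R_glass + R_air + R_glass + R_out
  R_total = 0.125 + 0.0055 + 0.189 + 0.0055 + 0.032 = 0.357 m^2K/W
U-value = 1 / R_total = 1 / 0.357 = 2.801 W/m^2K

2.801 W/m^2K


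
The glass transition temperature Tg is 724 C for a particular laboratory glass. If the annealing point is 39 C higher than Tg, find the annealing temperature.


The annealing temperature is Tg plus the offset:
  T_anneal = 724 + 39 = 763 C

763 C


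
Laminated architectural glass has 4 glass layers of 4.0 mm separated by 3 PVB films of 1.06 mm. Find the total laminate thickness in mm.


Total thickness = glass contribution + PVB contribution
  Glass: 4 * 4.0 = 16.0 mm
  PVB: 3 * 1.06 = 3.18 mm
  Total = 16.0 + 3.18 = 19.18 mm

19.18 mm


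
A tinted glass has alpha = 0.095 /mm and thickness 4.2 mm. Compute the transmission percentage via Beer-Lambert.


Beer-Lambert law: T = exp(-alpha * thickness)
  exponent = -0.095 * 4.2 = -0.399
  T = exp(-0.399) = 0.671
  Percentage = 0.671 * 100 = 67.1%

67.1%


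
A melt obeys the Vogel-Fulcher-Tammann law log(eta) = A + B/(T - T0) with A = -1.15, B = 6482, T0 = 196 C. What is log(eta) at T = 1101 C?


VFT equation: log(eta) = A + B / (T - T0)
  T - T0 = 1101 - 196 = 905
  B / (T - T0) = 6482 / 905 = 7.162
  log(eta) = -1.15 + 7.162 = 6.012

6.012


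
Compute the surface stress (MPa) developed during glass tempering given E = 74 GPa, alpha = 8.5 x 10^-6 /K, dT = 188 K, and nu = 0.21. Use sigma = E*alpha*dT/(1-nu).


Tempering stress: sigma = E * alpha * dT / (1 - nu)
  E (MPa) = 74 * 1000 = 74000
  Numerator = 74000 * (8.5 x 10^-6) * 188 = 118.252
  Denominator = 1 - 0.21 = 0.79
  sigma = 118.252 / 0.79 = 149.7 MPa

149.7 MPa


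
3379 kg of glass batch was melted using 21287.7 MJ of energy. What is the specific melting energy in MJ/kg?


Rearrange E = m * s for s:
  s = E / m
  s = 21287.7 / 3379 = 6.3 MJ/kg

6.3 MJ/kg


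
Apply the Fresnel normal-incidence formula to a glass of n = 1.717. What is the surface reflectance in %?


Fresnel reflectance at normal incidence:
  R = ((n - 1)/(n + 1))^2
  (n - 1)/(n + 1) = (1.717 - 1)/(1.717 + 1) = 0.263894
  R = 0.263894^2 = 0.06964
  R(%) = 0.06964 * 100 = 6.964%

6.964%


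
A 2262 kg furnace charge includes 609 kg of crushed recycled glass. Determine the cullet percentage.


Cullet ratio = (cullet mass / total batch mass) * 100
  Ratio = 609 / 2262 * 100 = 26.92%

26.92%


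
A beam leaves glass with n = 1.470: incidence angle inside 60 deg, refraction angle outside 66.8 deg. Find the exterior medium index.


Apply Snell's law: n1 * sin(theta1) = n2 * sin(theta2)
  n2 = n1 * sin(theta1) / sin(theta2)
  sin(60) = 0.866025
  sin(66.8) = 0.919135
  n2 = 1.470 * 0.866025 / 0.919135 = 1.3851

1.3851


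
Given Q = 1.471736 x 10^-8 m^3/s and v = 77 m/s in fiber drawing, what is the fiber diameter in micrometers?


Cross-sectional area from continuity:
  A = Q / v = 1.471736 x 10^-8 / 77 = 1.911345 x 10^-10 m^2
Diameter from circular cross-section:
  d = sqrt(4A / pi) * 10^6 (m -> um)
  d = sqrt(4 * 1.911345 x 10^-10 / pi) * 10^6 = 15.6 um

15.6 um


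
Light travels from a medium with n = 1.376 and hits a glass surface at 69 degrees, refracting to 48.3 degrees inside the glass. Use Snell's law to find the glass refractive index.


Apply Snell's law: n1 * sin(theta1) = n2 * sin(theta2)
  n2 = n1 * sin(theta1) / sin(theta2)
  sin(69) = 0.93358
  sin(48.3) = 0.746638
  n2 = 1.376 * 0.93358 / 0.746638 = 1.7205

1.7205


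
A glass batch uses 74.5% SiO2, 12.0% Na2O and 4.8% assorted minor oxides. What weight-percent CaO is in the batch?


Pieces sum to 100%:
  CaO = 100 - (SiO2 + Na2O + others)
  CaO = 100 - (74.5 + 12.0 + 4.8) = 8.7%

8.7%


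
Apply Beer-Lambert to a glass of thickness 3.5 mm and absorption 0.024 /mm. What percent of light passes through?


Beer-Lambert law: T = exp(-alpha * thickness)
  exponent = -0.024 * 3.5 = -0.084
  T = exp(-0.084) = 0.9194
  Percentage = 0.9194 * 100 = 91.94%

91.94%


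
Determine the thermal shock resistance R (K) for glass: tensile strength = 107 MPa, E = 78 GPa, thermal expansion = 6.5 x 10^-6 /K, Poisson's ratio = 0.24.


Thermal shock resistance: R = sigma * (1 - nu) / (E * alpha)
  Numerator = 107 * (1 - 0.24) = 81.32
  Denominator = 78 * 1000 * (6.5 x 10^-6) = 0.507
  R = 81.32 / 0.507 = 160.4 K

160.4 K


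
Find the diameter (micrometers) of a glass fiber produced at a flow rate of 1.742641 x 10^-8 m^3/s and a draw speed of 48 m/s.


Cross-sectional area from continuity:
  A = Q / v = 1.742641 x 10^-8 / 48 = 3.630502 x 10^-10 m^2
Diameter from circular cross-section:
  d = sqrt(4A / pi) * 10^6 (m -> um)
  d = sqrt(4 * 3.630502 x 10^-10 / pi) * 10^6 = 21.5 um

21.5 um


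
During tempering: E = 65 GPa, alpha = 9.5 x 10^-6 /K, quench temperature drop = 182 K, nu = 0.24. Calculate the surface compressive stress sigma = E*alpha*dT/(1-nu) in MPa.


Tempering stress: sigma = E * alpha * dT / (1 - nu)
  E (MPa) = 65 * 1000 = 65000
  Numerator = 65000 * (9.5 x 10^-6) * 182 = 112.385
  Denominator = 1 - 0.24 = 0.76
  sigma = 112.385 / 0.76 = 147.9 MPa

147.9 MPa


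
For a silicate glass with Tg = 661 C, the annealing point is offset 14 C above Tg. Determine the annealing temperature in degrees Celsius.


The annealing temperature is Tg plus the offset:
  T_anneal = 661 + 14 = 675 C

675 C


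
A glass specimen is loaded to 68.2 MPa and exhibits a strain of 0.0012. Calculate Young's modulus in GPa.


Young's modulus: E = stress / strain
  E = 68.2 MPa / 0.0012 = 56833.33 MPa
Convert to GPa: 56833.33 / 1000 = 56.83 GPa

56.83 GPa


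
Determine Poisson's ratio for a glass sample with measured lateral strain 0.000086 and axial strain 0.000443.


Poisson's ratio: nu = lateral strain / axial strain
  nu = 0.000086 / 0.000443 = 0.1941

0.1941


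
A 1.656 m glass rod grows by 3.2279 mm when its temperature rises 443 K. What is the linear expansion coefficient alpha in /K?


Rearrange dL = alpha * L0 * dT for alpha:
  alpha = dL / (L0 * dT)
  alpha = (3.2279 / 1000) / (1.656 * 443) = 0.0000044 /K = 4.4 x 10^-6 /K

4.4 x 10^-6 /K


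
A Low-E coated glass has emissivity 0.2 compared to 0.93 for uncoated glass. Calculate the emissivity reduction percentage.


Percentage reduction = (1 - coated/uncoated) * 100
  Ratio = 0.2 / 0.93 = 0.2151
  Reduction = (1 - 0.2151) * 100 = 78.5%

78.5%


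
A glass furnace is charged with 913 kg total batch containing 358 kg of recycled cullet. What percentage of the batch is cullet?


Cullet ratio = (cullet mass / total batch mass) * 100
  Ratio = 358 / 913 * 100 = 39.21%

39.21%


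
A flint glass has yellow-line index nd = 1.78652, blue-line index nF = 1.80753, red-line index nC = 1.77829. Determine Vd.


Abbe number formula: Vd = (nd - 1) / (nF - nC)
  nd - 1 = 1.78652 - 1 = 0.78652
  nF - nC = 1.80753 - 1.77829 = 0.02924
  Vd = 0.78652 / 0.02924 = 26.9

26.9


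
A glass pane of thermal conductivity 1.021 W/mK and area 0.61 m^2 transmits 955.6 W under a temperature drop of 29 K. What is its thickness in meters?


Fourier's law: t = k * A * dT / Q
  t = 1.021 * 0.61 * 29 / 955.6
  t = 18.06149 / 955.6 = 0.0189 m

0.0189 m


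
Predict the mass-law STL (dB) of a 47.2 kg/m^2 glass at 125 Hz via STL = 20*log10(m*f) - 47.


Mass law: STL = 20 * log10(m * f) - 47
  m * f = 47.2 * 125 = 5900
  log10(5900) = 3.77085
  STL = 20 * 3.77085 - 47 = 75.417 - 47 = 28.4 dB

28.4 dB


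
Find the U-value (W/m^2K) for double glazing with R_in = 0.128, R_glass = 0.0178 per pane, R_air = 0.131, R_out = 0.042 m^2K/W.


Total thermal resistance (series):
  R_total = R_in + R_glass + R_air + R_glass + R_out
  R_total = 0.128 + 0.0178 + 0.131 + 0.0178 + 0.042 = 0.3366 m^2K/W
U-value = 1 / R_total = 1 / 0.3366 = 2.971 W/m^2K

2.971 W/m^2K


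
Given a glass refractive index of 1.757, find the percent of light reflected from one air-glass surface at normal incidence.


Fresnel reflectance at normal incidence:
  R = ((n - 1)/(n + 1))^2
  (n - 1)/(n + 1) = (1.757 - 1)/(1.757 + 1) = 0.274574
  R = 0.274574^2 = 0.0753909
  R(%) = 0.0753909 * 100 = 7.539%

7.539%


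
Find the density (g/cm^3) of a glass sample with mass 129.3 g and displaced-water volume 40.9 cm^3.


Use the definition of density:
  rho = mass / volume
  rho = 129.3 / 40.9 = 3.161 g/cm^3

3.161 g/cm^3


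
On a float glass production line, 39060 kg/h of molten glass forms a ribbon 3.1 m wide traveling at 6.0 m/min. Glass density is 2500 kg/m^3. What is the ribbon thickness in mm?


Ribbon cross-section from mass balance:
  Volume rate = throughput / density = 39060 / 2500 = 15.624 m^3/h
  thickness = volume rate / (speed * 60 * width), i.e.
  thickness = throughput / (60 * speed * width * density) * 1000
  thickness = 39060 / (60 * 6.0 * 3.1 * 2500) * 1000 = 14.0 mm

14.0 mm


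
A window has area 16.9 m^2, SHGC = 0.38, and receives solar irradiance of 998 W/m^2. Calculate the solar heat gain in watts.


Solar heat gain: Q = Area * SHGC * Irradiance
  Q = 16.9 * 0.38 * 998 = 6409.2 W

6409.2 W


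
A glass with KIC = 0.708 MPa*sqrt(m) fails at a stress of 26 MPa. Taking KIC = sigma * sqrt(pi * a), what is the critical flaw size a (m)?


Rearrange KIC = sigma * sqrt(pi * a):
  sqrt(pi * a) = KIC / sigma
  sqrt(pi * a) = 0.708 / 26 = 0.027231
  a = (KIC / sigma)^2 / pi
  a = 0.027231^2 / pi = 0.000236 m

0.000236 m


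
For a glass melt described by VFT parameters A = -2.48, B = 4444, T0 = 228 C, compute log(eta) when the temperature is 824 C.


VFT equation: log(eta) = A + B / (T - T0)
  T - T0 = 824 - 228 = 596
  B / (T - T0) = 4444 / 596 = 7.456
  log(eta) = -2.48 + 7.456 = 4.976

4.976


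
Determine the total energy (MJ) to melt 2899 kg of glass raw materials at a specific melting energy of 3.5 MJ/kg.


Total energy = mass * specific energy
  E = 2899 * 3.5 = 10146.5 MJ

10146.5 MJ


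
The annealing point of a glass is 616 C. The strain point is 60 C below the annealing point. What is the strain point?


Strain point = annealing point - difference:
  T_strain = 616 - 60 = 556 C

556 C


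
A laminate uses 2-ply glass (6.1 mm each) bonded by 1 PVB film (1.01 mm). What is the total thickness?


Total thickness = glass contribution + PVB contribution
  Glass: 2 * 6.1 = 12.2 mm
  PVB: 1 * 1.01 = 1.01 mm
  Total = 12.2 + 1.01 = 13.21 mm

13.21 mm


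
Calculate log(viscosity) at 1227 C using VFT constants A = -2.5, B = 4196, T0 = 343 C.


VFT equation: log(eta) = A + B / (T - T0)
  T - T0 = 1227 - 343 = 884
  B / (T - T0) = 4196 / 884 = 4.747
  log(eta) = -2.5 + 4.747 = 2.247

2.247


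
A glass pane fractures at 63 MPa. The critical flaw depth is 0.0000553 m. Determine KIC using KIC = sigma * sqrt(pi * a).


Fracture toughness: KIC = sigma * sqrt(pi * a)
  pi * a = pi * 0.0000553 = 0.00017373
  sqrt(pi * a) = 0.013181
  KIC = 63 * 0.013181 = 0.83 MPa*sqrt(m)

0.83 MPa*sqrt(m)


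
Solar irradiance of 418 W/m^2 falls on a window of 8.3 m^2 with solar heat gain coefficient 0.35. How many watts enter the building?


Solar heat gain: Q = Area * SHGC * Irradiance
  Q = 8.3 * 0.35 * 418 = 1214.3 W

1214.3 W


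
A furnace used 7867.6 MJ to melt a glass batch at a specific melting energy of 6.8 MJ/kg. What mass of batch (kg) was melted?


Rearrange E = m * s for m:
  m = E / s
  m = 7867.6 / 6.8 = 1157.0 kg

1157.0 kg


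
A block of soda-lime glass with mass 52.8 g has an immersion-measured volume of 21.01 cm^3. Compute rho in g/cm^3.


Use the definition of density:
  rho = mass / volume
  rho = 52.8 / 21.01 = 2.513 g/cm^3

2.513 g/cm^3


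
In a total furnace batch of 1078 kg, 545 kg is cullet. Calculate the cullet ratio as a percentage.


Cullet ratio = (cullet mass / total batch mass) * 100
  Ratio = 545 / 1078 * 100 = 50.56%

50.56%


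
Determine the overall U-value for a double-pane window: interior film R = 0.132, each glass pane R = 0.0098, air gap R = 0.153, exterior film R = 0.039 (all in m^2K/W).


Total thermal resistance (series):
  R_total = R_in + R_glass + R_air + R_glass + R_out
  R_total = 0.132 + 0.0098 + 0.153 + 0.0098 + 0.039 = 0.3436 m^2K/W
U-value = 1 / R_total = 1 / 0.3436 = 2.91 W/m^2K

2.91 W/m^2K


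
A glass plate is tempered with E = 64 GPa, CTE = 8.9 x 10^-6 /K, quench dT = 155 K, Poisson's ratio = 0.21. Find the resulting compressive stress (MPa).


Tempering stress: sigma = E * alpha * dT / (1 - nu)
  E (MPa) = 64 * 1000 = 64000
  Numerator = 64000 * (8.9 x 10^-6) * 155 = 88.288
  Denominator = 1 - 0.21 = 0.79
  sigma = 88.288 / 0.79 = 111.8 MPa

111.8 MPa


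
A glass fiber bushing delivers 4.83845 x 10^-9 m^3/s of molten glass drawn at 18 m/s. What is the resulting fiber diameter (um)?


Cross-sectional area from continuity:
  A = Q / v = 4.83845 x 10^-9 / 18 = 2.688028 x 10^-10 m^2
Diameter from circular cross-section:
  d = sqrt(4A / pi) * 10^6 (m -> um)
  d = sqrt(4 * 2.688028 x 10^-10 / pi) * 10^6 = 18.5 um

18.5 um


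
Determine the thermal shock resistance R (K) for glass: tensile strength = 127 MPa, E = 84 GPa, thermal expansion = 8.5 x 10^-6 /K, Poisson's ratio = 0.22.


Thermal shock resistance: R = sigma * (1 - nu) / (E * alpha)
  Numerator = 127 * (1 - 0.22) = 99.06
  Denominator = 84 * 1000 * (8.5 x 10^-6) = 0.714
  R = 99.06 / 0.714 = 138.7 K

138.7 K


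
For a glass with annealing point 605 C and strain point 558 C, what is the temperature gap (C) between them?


Gap = T_anneal - T_strain:
  gap = 605 - 558 = 47 C

47 C


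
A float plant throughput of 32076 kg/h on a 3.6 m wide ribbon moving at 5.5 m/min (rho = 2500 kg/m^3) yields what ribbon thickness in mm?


Ribbon cross-section from mass balance:
  Volume rate = throughput / density = 32076 / 2500 = 12.8304 m^3/h
  thickness = volume rate / (speed * 60 * width), i.e.
  thickness = throughput / (60 * speed * width * density) * 1000
  thickness = 32076 / (60 * 5.5 * 3.6 * 2500) * 1000 = 10.8 mm

10.8 mm


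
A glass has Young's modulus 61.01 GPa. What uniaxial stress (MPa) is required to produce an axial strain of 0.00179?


Rearrange E = sigma / epsilon:
  sigma = E * epsilon
  E (MPa) = 61.01 * 1000 = 61010
  sigma = 61010 * 0.00179 = 109.21 MPa

109.21 MPa


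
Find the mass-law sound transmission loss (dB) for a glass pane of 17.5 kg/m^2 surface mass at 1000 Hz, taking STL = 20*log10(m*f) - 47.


Mass law: STL = 20 * log10(m * f) - 47
  m * f = 17.5 * 1000 = 17500
  log10(17500) = 4.24304
  STL = 20 * 4.24304 - 47 = 84.8608 - 47 = 37.9 dB

37.9 dB


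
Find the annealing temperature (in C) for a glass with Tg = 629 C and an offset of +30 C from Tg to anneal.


The annealing temperature is Tg plus the offset:
  T_anneal = 629 + 30 = 659 C

659 C


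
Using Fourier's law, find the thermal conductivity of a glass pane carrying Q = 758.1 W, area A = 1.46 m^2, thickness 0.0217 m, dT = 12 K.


Fourier's law rearranged: k = Q * t / (A * dT)
  Numerator = 758.1 * 0.0217 = 16.45077
  Denominator = 1.46 * 12 = 17.52
  k = 16.45077 / 17.52 = 0.939 W/mK

0.939 W/mK


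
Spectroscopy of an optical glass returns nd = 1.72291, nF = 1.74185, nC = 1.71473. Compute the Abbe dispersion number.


Abbe number formula: Vd = (nd - 1) / (nF - nC)
  nd - 1 = 1.72291 - 1 = 0.72291
  nF - nC = 1.74185 - 1.71473 = 0.02712
  Vd = 0.72291 / 0.02712 = 26.66

26.66


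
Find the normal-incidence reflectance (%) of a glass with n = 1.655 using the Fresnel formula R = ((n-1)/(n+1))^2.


Fresnel reflectance at normal incidence:
  R = ((n - 1)/(n + 1))^2
  (n - 1)/(n + 1) = (1.655 - 1)/(1.655 + 1) = 0.246704
  R = 0.246704^2 = 0.0608629
  R(%) = 0.0608629 * 100 = 6.086%

6.086%


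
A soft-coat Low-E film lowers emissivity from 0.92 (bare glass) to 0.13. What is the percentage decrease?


Percentage reduction = (1 - coated/uncoated) * 100
  Ratio = 0.13 / 0.92 = 0.1413
  Reduction = (1 - 0.1413) * 100 = 85.9%

85.9%


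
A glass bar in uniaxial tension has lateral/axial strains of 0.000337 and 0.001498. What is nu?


Poisson's ratio: nu = lateral strain / axial strain
  nu = 0.000337 / 0.001498 = 0.225

0.225


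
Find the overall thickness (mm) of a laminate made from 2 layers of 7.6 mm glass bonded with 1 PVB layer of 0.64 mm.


Total thickness = glass contribution + PVB contribution
  Glass: 2 * 7.6 = 15.2 mm
  PVB: 1 * 0.64 = 0.64 mm
  Total = 15.2 + 0.64 = 15.84 mm

15.84 mm


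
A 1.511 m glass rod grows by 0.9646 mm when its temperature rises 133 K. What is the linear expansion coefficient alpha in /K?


Rearrange dL = alpha * L0 * dT for alpha:
  alpha = dL / (L0 * dT)
  alpha = (0.9646 / 1000) / (1.511 * 133) = 0.0000048 /K = 4.8 x 10^-6 /K

4.8 x 10^-6 /K


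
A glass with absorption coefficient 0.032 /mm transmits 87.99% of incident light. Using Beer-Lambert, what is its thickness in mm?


Rearrange T = exp(-alpha * thickness):
  thickness = -ln(T) / alpha
  T = 87.99/100 = 0.8799
  ln(T) = -0.12795
  -ln(T) = 0.12795
  thickness = 0.12795 / 0.032 = 4.0 mm

4.0 mm


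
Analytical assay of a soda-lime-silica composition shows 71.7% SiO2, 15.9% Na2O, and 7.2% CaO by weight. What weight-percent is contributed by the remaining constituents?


Sum the three major oxides:
  SiO2 + Na2O + CaO = 71.7 + 15.9 + 7.2 = 94.8%
Subtract from 100%:
  Others = 100 - 94.8 = 5.2%

5.2%


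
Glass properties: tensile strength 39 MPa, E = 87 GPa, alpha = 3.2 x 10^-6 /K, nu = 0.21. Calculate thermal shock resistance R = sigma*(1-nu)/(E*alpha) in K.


Thermal shock resistance: R = sigma * (1 - nu) / (E * alpha)
  Numerator = 39 * (1 - 0.21) = 30.81
  Denominator = 87 * 1000 * (3.2 x 10^-6) = 0.2784
  R = 30.81 / 0.2784 = 110.7 K

110.7 K


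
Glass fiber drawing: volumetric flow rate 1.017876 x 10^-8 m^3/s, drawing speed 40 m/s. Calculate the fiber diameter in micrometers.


Cross-sectional area from continuity:
  A = Q / v = 1.017876 x 10^-8 / 40 = 2.54469 x 10^-10 m^2
Diameter from circular cross-section:
  d = sqrt(4A / pi) * 10^6 (m -> um)
  d = sqrt(4 * 2.54469 x 10^-10 / pi) * 10^6 = 18.0 um

18.0 um


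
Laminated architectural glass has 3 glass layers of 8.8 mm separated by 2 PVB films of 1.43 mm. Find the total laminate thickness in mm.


Total thickness = glass contribution + PVB contribution
  Glass: 3 * 8.8 = 26.4 mm
  PVB: 2 * 1.43 = 2.86 mm
  Total = 26.4 + 2.86 = 29.26 mm

29.26 mm


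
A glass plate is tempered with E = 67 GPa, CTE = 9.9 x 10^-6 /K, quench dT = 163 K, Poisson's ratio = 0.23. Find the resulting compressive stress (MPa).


Tempering stress: sigma = E * alpha * dT / (1 - nu)
  E (MPa) = 67 * 1000 = 67000
  Numerator = 67000 * (9.9 x 10^-6) * 163 = 108.1179
  Denominator = 1 - 0.23 = 0.77
  sigma = 108.1179 / 0.77 = 140.4 MPa

140.4 MPa


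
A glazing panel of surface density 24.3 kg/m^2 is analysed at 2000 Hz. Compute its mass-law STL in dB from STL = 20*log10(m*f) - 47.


Mass law: STL = 20 * log10(m * f) - 47
  m * f = 24.3 * 2000 = 48600
  log10(48600) = 4.68664
  STL = 20 * 4.68664 - 47 = 93.7328 - 47 = 46.7 dB

46.7 dB


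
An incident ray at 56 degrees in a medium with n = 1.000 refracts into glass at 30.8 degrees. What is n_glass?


Apply Snell's law: n1 * sin(theta1) = n2 * sin(theta2)
  n2 = n1 * sin(theta1) / sin(theta2)
  sin(56) = 0.829038
  sin(30.8) = 0.512043
  n2 = 1.000 * 0.829038 / 0.512043 = 1.6191

1.6191


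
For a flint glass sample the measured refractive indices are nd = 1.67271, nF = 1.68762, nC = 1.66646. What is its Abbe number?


Abbe number formula: Vd = (nd - 1) / (nF - nC)
  nd - 1 = 1.67271 - 1 = 0.67271
  nF - nC = 1.68762 - 1.66646 = 0.02116
  Vd = 0.67271 / 0.02116 = 31.79

31.79


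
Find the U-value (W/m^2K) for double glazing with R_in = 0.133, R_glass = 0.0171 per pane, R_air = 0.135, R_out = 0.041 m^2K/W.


Total thermal resistance (series):
  R_total = R_in + R_glass + R_air + R_glass + R_out
  R_total = 0.133 + 0.0171 + 0.135 + 0.0171 + 0.041 = 0.3432 m^2K/W
U-value = 1 / R_total = 1 / 0.3432 = 2.914 W/m^2K

2.914 W/m^2K


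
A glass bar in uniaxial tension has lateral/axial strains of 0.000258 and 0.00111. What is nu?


Poisson's ratio: nu = lateral strain / axial strain
  nu = 0.000258 / 0.00111 = 0.2324

0.2324


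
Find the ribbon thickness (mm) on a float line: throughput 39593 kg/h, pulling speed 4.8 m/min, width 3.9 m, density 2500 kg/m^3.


Ribbon cross-section from mass balance:
  Volume rate = throughput / density = 39593 / 2500 = 15.8372 m^3/h
  thickness = volume rate / (speed * 60 * width), i.e.
  thickness = throughput / (60 * speed * width * density) * 1000
  thickness = 39593 / (60 * 4.8 * 3.9 * 2500) * 1000 = 14.1 mm

14.1 mm


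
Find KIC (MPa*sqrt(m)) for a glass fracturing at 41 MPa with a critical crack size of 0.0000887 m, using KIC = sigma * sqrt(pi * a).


Fracture toughness: KIC = sigma * sqrt(pi * a)
  pi * a = pi * 0.0000887 = 0.000278659
  sqrt(pi * a) = 0.016693
  KIC = 41 * 0.016693 = 0.684 MPa*sqrt(m)

0.684 MPa*sqrt(m)


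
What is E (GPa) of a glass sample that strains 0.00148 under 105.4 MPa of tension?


Young's modulus: E = stress / strain
  E = 105.4 MPa / 0.00148 = 71216.22 MPa
Convert to GPa: 71216.22 / 1000 = 71.22 GPa

71.22 GPa


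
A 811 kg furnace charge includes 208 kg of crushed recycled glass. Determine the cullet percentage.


Cullet ratio = (cullet mass / total batch mass) * 100
  Ratio = 208 / 811 * 100 = 25.65%

25.65%


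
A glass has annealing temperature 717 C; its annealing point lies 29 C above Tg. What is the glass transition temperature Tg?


Rearrange T_anneal = Tg + offset for Tg:
  Tg = T_anneal - offset = 717 - 29 = 688 C

688 C


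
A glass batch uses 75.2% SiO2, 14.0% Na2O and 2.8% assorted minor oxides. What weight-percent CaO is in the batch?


Pieces sum to 100%:
  CaO = 100 - (SiO2 + Na2O + others)
  CaO = 100 - (75.2 + 14.0 + 2.8) = 8.0%

8.0%


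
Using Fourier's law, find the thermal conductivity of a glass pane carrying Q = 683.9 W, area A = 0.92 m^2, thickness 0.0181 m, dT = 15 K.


Fourier's law rearranged: k = Q * t / (A * dT)
  Numerator = 683.9 * 0.0181 = 12.37859
  Denominator = 0.92 * 15 = 13.8
  k = 12.37859 / 13.8 = 0.897 W/mK

0.897 W/mK


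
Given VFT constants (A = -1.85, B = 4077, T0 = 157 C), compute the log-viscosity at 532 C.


VFT equation: log(eta) = A + B / (T - T0)
  T - T0 = 532 - 157 = 375
  B / (T - T0) = 4077 / 375 = 10.872
  log(eta) = -1.85 + 10.872 = 9.022

9.022


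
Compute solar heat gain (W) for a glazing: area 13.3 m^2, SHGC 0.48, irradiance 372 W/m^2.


Solar heat gain: Q = Area * SHGC * Irradiance
  Q = 13.3 * 0.48 * 372 = 2374.8 W

2374.8 W


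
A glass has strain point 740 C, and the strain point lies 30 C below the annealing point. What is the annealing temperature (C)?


T_anneal = T_strain + gap:
  T_anneal = 740 + 30 = 770 C

770 C


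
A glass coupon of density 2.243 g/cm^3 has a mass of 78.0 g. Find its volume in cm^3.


Rearrange rho = m / V:
  V = m / rho
  V = 78.0 / 2.243 = 34.775 cm^3

34.775 cm^3


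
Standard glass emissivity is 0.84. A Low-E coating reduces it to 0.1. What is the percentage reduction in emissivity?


Percentage reduction = (1 - coated/uncoated) * 100
  Ratio = 0.1 / 0.84 = 0.119
  Reduction = (1 - 0.119) * 100 = 88.1%

88.1%


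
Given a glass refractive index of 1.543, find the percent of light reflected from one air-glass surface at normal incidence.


Fresnel reflectance at normal incidence:
  R = ((n - 1)/(n + 1))^2
  (n - 1)/(n + 1) = (1.543 - 1)/(1.543 + 1) = 0.213527
  R = 0.213527^2 = 0.0455938
  R(%) = 0.0455938 * 100 = 4.559%

4.559%


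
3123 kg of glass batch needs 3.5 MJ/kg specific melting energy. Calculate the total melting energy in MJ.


Total energy = mass * specific energy
  E = 3123 * 3.5 = 10930.5 MJ

10930.5 MJ


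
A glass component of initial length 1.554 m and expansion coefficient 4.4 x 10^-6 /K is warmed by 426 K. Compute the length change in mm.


Thermal expansion formula: dL = alpha * L0 * dT
  dL = (4.4 x 10^-6) * 1.554 * 426 = 0.00291282 m
Convert to mm: 0.00291282 * 1000 = 2.9128 mm

2.9128 mm


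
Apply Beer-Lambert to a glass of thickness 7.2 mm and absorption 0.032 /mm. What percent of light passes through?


Beer-Lambert law: T = exp(-alpha * thickness)
  exponent = -0.032 * 7.2 = -0.2304
  T = exp(-0.2304) = 0.7942
  Percentage = 0.7942 * 100 = 79.42%

79.42%


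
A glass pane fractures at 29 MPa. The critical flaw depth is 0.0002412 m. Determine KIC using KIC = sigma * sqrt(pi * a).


Fracture toughness: KIC = sigma * sqrt(pi * a)
  pi * a = pi * 0.0002412 = 0.000757752
  sqrt(pi * a) = 0.027527
  KIC = 29 * 0.027527 = 0.798 MPa*sqrt(m)

0.798 MPa*sqrt(m)


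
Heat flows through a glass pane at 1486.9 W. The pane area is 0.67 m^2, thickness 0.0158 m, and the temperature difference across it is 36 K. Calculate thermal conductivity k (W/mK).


Fourier's law rearranged: k = Q * t / (A * dT)
  Numerator = 1486.9 * 0.0158 = 23.49302
  Denominator = 0.67 * 36 = 24.12
  k = 23.49302 / 24.12 = 0.974 W/mK

0.974 W/mK


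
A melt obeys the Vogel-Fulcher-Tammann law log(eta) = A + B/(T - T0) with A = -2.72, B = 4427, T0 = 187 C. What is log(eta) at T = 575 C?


VFT equation: log(eta) = A + B / (T - T0)
  T - T0 = 575 - 187 = 388
  B / (T - T0) = 4427 / 388 = 11.41
  log(eta) = -2.72 + 11.41 = 8.69

8.69


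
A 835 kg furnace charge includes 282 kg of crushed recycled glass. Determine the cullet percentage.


Cullet ratio = (cullet mass / total batch mass) * 100
  Ratio = 282 / 835 * 100 = 33.77%

33.77%


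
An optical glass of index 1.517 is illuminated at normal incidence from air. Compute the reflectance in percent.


Fresnel reflectance at normal incidence:
  R = ((n - 1)/(n + 1))^2
  (n - 1)/(n + 1) = (1.517 - 1)/(1.517 + 1) = 0.205403
  R = 0.205403^2 = 0.0421904
  R(%) = 0.0421904 * 100 = 4.219%

4.219%


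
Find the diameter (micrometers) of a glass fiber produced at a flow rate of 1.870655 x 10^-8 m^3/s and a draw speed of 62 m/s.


Cross-sectional area from continuity:
  A = Q / v = 1.870655 x 10^-8 / 62 = 3.017185 x 10^-10 m^2
Diameter from circular cross-section:
  d = sqrt(4A / pi) * 10^6 (m -> um)
  d = sqrt(4 * 3.017185 x 10^-10 / pi) * 10^6 = 19.6 um

19.6 um


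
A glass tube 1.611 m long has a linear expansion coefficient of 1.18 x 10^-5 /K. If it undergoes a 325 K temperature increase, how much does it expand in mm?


Thermal expansion formula: dL = alpha * L0 * dT
  dL = (1.18 x 10^-5) * 1.611 * 325 = 0.00617819 m
Convert to mm: 0.00617819 * 1000 = 6.1782 mm

6.1782 mm


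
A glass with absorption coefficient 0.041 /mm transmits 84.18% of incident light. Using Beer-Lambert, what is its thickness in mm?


Rearrange T = exp(-alpha * thickness):
  thickness = -ln(T) / alpha
  T = 84.18/100 = 0.8418
  ln(T) = -0.17221
  -ln(T) = 0.17221
  thickness = 0.17221 / 0.041 = 4.2 mm

4.2 mm


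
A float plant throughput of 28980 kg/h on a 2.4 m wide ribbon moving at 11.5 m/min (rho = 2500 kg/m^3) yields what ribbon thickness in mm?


Ribbon cross-section from mass balance:
  Volume rate = throughput / density = 28980 / 2500 = 11.592 m^3/h
  thickness = volume rate / (speed * 60 * width), i.e.
  thickness = throughput / (60 * speed * width * density) * 1000
  thickness = 28980 / (60 * 11.5 * 2.4 * 2500) * 1000 = 7.0 mm

7.0 mm


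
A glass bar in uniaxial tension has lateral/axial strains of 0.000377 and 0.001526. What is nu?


Poisson's ratio: nu = lateral strain / axial strain
  nu = 0.000377 / 0.001526 = 0.2471

0.2471


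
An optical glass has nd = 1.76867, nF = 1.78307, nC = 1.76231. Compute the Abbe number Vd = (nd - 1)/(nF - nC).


Abbe number formula: Vd = (nd - 1) / (nF - nC)
  nd - 1 = 1.76867 - 1 = 0.76867
  nF - nC = 1.78307 - 1.76231 = 0.02076
  Vd = 0.76867 / 0.02076 = 37.03

37.03


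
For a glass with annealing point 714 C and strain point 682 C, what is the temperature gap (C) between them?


Gap = T_anneal - T_strain:
  gap = 714 - 682 = 32 C

32 C


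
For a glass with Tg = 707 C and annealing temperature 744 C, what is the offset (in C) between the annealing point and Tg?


Offset = T_anneal - Tg:
  offset = 744 - 707 = 37 C

37 C


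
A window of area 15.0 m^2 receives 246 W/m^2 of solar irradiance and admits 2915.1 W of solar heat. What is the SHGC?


Rearrange Q = Area * SHGC * Irradiance:
  SHGC = Q / (Area * Irradiance)
  SHGC = 2915.1 / (15.0 * 246) = 0.79

0.79


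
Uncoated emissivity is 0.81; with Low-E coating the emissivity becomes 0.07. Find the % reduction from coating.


Percentage reduction = (1 - coated/uncoated) * 100
  Ratio = 0.07 / 0.81 = 0.0864
  Reduction = (1 - 0.0864) * 100 = 91.4%

91.4%


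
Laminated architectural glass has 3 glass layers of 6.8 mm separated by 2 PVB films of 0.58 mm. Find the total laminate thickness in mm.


Total thickness = glass contribution + PVB contribution
  Glass: 3 * 6.8 = 20.4 mm
  PVB: 2 * 0.58 = 1.16 mm
  Total = 20.4 + 1.16 = 21.56 mm

21.56 mm


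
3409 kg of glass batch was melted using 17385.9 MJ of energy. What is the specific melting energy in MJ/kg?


Rearrange E = m * s for s:
  s = E / m
  s = 17385.9 / 3409 = 5.1 MJ/kg

5.1 MJ/kg


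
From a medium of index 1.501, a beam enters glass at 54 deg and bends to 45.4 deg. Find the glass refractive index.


Apply Snell's law: n1 * sin(theta1) = n2 * sin(theta2)
  n2 = n1 * sin(theta1) / sin(theta2)
  sin(54) = 0.809017
  sin(45.4) = 0.712026
  n2 = 1.501 * 0.809017 / 0.712026 = 1.7055

1.7055


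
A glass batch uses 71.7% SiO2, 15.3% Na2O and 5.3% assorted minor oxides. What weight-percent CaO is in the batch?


Pieces sum to 100%:
  CaO = 100 - (SiO2 + Na2O + others)
  CaO = 100 - (71.7 + 15.3 + 5.3) = 7.7%

7.7%


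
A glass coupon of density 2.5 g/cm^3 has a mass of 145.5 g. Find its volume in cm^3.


Rearrange rho = m / V:
  V = m / rho
  V = 145.5 / 2.5 = 58.2 cm^3

58.2 cm^3


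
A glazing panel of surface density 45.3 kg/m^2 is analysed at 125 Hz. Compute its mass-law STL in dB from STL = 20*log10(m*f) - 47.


Mass law: STL = 20 * log10(m * f) - 47
  m * f = 45.3 * 125 = 5662.5
  log10(5662.5) = 3.75301
  STL = 20 * 3.75301 - 47 = 75.0602 - 47 = 28.1 dB

28.1 dB


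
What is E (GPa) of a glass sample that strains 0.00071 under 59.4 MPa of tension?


Young's modulus: E = stress / strain
  E = 59.4 MPa / 0.00071 = 83661.97 MPa
Convert to GPa: 83661.97 / 1000 = 83.66 GPa

83.66 GPa


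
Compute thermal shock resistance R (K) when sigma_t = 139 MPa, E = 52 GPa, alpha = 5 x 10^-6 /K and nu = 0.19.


Thermal shock resistance: R = sigma * (1 - nu) / (E * alpha)
  Numerator = 139 * (1 - 0.19) = 112.59
  Denominator = 52 * 1000 * (5 x 10^-6) = 0.26
  R = 112.59 / 0.26 = 433.0 K

433.0 K


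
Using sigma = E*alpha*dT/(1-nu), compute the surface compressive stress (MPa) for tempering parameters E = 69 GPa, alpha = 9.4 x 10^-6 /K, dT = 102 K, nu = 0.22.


Tempering stress: sigma = E * alpha * dT / (1 - nu)
  E (MPa) = 69 * 1000 = 69000
  Numerator = 69000 * (9.4 x 10^-6) * 102 = 66.1572
  Denominator = 1 - 0.22 = 0.78
  sigma = 66.1572 / 0.78 = 84.8 MPa

84.8 MPa


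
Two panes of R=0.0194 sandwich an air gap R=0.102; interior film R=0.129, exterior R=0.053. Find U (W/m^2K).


Total thermal resistance (series):
  R_total = R_in + R_glass + R_air + R_glass + R_out
  R_total = 0.129 + 0.0194 + 0.102 + 0.0194 + 0.053 = 0.3228 m^2K/W
U-value = 1 / R_total = 1 / 0.3228 = 3.098 W/m^2K

3.098 W/m^2K


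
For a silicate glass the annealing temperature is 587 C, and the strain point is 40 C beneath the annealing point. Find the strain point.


Strain point = annealing point - difference:
  T_strain = 587 - 40 = 547 C

547 C


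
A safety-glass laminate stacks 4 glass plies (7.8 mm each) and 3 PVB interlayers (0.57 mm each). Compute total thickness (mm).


Total thickness = glass contribution + PVB contribution
  Glass: 4 * 7.8 = 31.2 mm
  PVB: 3 * 0.57 = 1.71 mm
  Total = 31.2 + 1.71 = 32.91 mm

32.91 mm


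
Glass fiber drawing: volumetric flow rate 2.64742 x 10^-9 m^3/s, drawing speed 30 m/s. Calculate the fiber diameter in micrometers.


Cross-sectional area from continuity:
  A = Q / v = 2.64742 x 10^-9 / 30 = 8.824733 x 10^-11 m^2
Diameter from circular cross-section:
  d = sqrt(4A / pi) * 10^6 (m -> um)
  d = sqrt(4 * 8.824733 x 10^-11 / pi) * 10^6 = 10.6 um

10.6 um
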